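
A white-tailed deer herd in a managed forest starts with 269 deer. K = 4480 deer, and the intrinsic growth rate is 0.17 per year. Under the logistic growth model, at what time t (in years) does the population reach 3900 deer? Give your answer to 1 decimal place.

27.4 years

A = (K − N₀)/N₀ = (4480 − 269)/269 = 15.654.
Solve 4480/(1 + 15.654·e^(−0.17t)) = 3900: 1 + 15.654·e^(−0.17t) = 1.1487, so e^(−0.17t) = 0.00950015.
−0.17·t = ln(0.00950015) = -4.6564, so t = 4.6564/0.17 = 27.391.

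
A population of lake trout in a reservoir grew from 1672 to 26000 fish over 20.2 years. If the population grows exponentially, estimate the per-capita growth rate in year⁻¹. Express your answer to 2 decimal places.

0.14 per year

From N(t) = N₀·e^(rt): e^(r·20.2) = 26000/1672 = 15.55.
r·20.2 = ln(15.55) = 2.7441, so r = 2.7441/20.2 = 0.13585.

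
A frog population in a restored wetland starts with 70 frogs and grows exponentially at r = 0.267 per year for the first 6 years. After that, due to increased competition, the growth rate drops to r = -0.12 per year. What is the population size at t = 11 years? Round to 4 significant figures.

190.7 frogs

Phase 1: N(6) = 70·e^(0.267×6) = 70·e^1.602 = 347.406.
Phase 2 runs for 11 − 6 = 5 years at r = -0.12.
N(11) = 347.406·e^(-0.12×5) = 347.406·e^-0.6 = 190.661.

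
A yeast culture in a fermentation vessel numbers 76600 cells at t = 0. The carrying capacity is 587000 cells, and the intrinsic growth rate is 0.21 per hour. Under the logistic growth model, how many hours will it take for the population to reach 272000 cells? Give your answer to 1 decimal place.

A = (K − N₀)/N₀ = (587000 − 76600)/76600 = 6.6632.
Solve 587000/(1 + 6.6632·e^(−0.21t)) = 272000: 1 + 6.6632·e^(−0.21t) = 2.1581, so e^(−0.21t) = 0.173804.
−0.21·t = ln(0.173804) = -1.7498, so t = 1.7498/0.21 = 8.3325.

8.3 hours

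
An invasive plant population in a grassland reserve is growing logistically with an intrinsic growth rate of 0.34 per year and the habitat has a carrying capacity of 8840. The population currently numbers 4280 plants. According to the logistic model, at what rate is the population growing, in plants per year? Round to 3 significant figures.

751 plants per year

dN/dt = rN(1 − N/K) = 0.34 × 4280 × (1 − 4280/8840).
1 − 4280/8840 = 0.51584; dN/dt = 0.34 × 4280 × 0.51584 = 750.65.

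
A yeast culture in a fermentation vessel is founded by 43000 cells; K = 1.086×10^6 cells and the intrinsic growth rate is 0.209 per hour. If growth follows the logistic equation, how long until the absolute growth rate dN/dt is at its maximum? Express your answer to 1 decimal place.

15.3 hours

Logistic growth is fastest at N = K/2 = 543000.
A = (K − N₀)/N₀ = 24.256. Set K/(1 + A·e^(−rt)) = K/2 → A·e^(−rt) = 1.
e^(−0.209t) = 1/24.256 = 0.0412272, so t = ln(24.256)/0.209 = 3.1887/0.209 = 15.257.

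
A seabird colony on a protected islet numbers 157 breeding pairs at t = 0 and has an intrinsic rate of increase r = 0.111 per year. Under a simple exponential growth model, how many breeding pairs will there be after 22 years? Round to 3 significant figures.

1800 breeding pairs

N(t) = N₀·e^(rt) = 157 × e^(0.111×22) = 157 × e^2.442.
e^2.442 ≈ 11.496, so N ≈ 157 × 11.496 = 1804.87.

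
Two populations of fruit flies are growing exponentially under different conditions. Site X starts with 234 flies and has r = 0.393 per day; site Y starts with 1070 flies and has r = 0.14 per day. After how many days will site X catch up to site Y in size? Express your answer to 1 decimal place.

Set 234·e^(0.393t) = 1070·e^(0.14t).
e^((0.393 − 0.14)t) = 1070/234 → e^(0.253·t) = 4.5726.
0.253·t = ln(4.5726) = 1.5201, so t = 1.5201/0.253 = 6.0083.

6.0 days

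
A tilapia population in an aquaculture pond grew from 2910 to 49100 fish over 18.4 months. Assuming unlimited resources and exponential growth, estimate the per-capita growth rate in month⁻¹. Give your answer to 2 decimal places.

0.15 per month

From N(t) = N₀·e^(rt): e^(r·18.4) = 49100/2910 = 16.873.
r·18.4 = ln(16.873) = 2.8257, so r = 2.8257/18.4 = 0.15357.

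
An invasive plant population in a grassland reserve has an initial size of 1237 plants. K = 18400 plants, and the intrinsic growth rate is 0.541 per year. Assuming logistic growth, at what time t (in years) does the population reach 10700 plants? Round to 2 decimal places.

A = (K − N₀)/N₀ = (18400 − 1237)/1237 = 13.875.
Solve 18400/(1 + 13.875·e^(−0.541t)) = 10700: 1 + 13.875·e^(−0.541t) = 1.7196, so e^(−0.541t) = 0.0518661.
−0.541·t = ln(0.0518661) = -2.9591, so t = 2.9591/0.541 = 5.4697.

5.47 years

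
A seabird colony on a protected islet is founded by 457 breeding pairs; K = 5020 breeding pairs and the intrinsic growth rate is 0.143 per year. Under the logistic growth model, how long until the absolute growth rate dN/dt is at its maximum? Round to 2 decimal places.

16.09 years

Logistic growth is fastest at N = K/2 = 2510.
A = (K − N₀)/N₀ = 9.9847. Set K/(1 + A·e^(−rt)) = K/2 → A·e^(−rt) = 1.
e^(−0.143t) = 1/9.9847 = 0.100153, so t = ln(9.9847)/0.143 = 2.3011/0.143 = 16.091.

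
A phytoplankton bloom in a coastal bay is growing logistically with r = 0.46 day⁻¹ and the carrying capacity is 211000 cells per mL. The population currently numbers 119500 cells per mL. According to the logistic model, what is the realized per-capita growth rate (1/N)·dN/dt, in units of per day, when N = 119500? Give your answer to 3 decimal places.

(1/N)·dN/dt = r(1 − N/K) = 0.46 × (1 − 119500/211000).
= 0.46 × 0.43365 = 0.19948.

0.199 per day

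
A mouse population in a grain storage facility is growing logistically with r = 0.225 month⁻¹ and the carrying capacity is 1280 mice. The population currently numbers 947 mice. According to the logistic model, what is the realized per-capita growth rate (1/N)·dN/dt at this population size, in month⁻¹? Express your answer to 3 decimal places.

0.059 per month

(1/N)·dN/dt = r(1 − N/K) = 0.225 × (1 − 947/1280).
= 0.225 × 0.26016 = 0.058535.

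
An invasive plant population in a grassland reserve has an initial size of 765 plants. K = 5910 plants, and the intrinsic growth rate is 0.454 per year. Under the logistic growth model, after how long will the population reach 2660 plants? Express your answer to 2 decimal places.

3.76 years

A = (K − N₀)/N₀ = (5910 − 765)/765 = 6.7255.
Solve 5910/(1 + 6.7255·e^(−0.454t)) = 2660: 1 + 6.7255·e^(−0.454t) = 2.2218, so e^(−0.454t) = 0.181668.
−0.454·t = ln(0.181668) = -1.7056, so t = 1.7056/0.454 = 3.7568.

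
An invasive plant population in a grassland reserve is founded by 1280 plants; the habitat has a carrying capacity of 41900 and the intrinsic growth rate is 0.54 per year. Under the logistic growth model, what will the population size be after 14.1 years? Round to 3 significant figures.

A = (K − N₀)/N₀ = (41900 − 1280)/1280 = 31.734.
N(t) = K/(1 + A·e^(−rt)) = 41900/(1 + 31.734×e^(−0.54×14.1)).
e^(−7.614) = 0.00049349; denominator = 1 + 31.734×0.00049349 = 1.0157.
N = 41900/1.0157 = 41253.9.

41300 plants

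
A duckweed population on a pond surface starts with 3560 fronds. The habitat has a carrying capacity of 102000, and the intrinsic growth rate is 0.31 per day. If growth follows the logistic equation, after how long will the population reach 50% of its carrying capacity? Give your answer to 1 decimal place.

A = (K − N₀)/N₀ = (102000 − 3560)/3560 = 27.652.
Solve 102000/(1 + 27.652·e^(−0.31t)) = 51000: 1 + 27.652·e^(−0.31t) = 2, so e^(−0.31t) = 0.0361642.
−0.31·t = ln(0.0361642) = -3.3197, so t = 3.3197/0.31 = 10.709.

10.7 days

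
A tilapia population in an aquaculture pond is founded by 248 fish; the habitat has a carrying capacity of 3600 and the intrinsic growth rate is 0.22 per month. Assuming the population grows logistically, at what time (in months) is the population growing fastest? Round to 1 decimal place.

11.8 months

Logistic growth is fastest at N = K/2 = 1800.
A = (K − N₀)/N₀ = 13.516. Set K/(1 + A·e^(−rt)) = K/2 → A·e^(−rt) = 1.
e^(−0.22t) = 1/13.516 = 0.0739857, so t = ln(13.516)/0.22 = 2.6039/0.22 = 11.836.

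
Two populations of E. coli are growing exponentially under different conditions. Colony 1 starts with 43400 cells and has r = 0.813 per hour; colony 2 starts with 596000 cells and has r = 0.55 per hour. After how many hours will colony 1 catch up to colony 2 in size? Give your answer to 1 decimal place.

Set 43400·e^(0.813t) = 596000·e^(0.55t).
e^((0.813 − 0.55)t) = 596000/43400 → e^(0.263·t) = 13.733.
0.263·t = ln(13.733) = 2.6198, so t = 2.6198/0.263 = 9.9611.

10.0 hours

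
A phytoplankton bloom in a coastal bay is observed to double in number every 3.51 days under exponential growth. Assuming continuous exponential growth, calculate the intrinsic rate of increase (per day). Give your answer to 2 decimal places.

0.20 per day

r = ln(2)/t_d = 0.6931/3.51 = 0.19748.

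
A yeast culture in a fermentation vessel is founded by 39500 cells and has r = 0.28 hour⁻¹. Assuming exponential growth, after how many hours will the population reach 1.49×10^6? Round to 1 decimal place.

13.0 hours

Set N₀·e^(rt) = 1.49×10^6: e^(0.28·t) = 1.49×10^6/39500 = 37.722.
0.28·t = ln(37.722) = 3.6302, so t = 3.6302/0.28 = 12.965.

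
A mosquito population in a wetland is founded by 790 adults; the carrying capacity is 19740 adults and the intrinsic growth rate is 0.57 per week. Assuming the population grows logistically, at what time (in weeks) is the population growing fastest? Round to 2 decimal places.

5.57 weeks

Logistic growth is fastest at N = K/2 = 9870.
A = (K − N₀)/N₀ = 23.987. Set K/(1 + A·e^(−rt)) = K/2 → A·e^(−rt) = 1.
e^(−0.57t) = 1/23.987 = 0.0416887, so t = ln(23.987)/0.57 = 3.1775/0.57 = 5.5746.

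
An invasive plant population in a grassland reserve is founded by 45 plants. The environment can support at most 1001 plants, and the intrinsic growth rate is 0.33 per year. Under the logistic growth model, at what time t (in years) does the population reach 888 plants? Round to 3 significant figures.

15.5 years

A = (K − N₀)/N₀ = (1001 − 45)/45 = 21.244.
Solve 1001/(1 + 21.244·e^(−0.33t)) = 888: 1 + 21.244·e^(−0.33t) = 1.1273, so e^(−0.33t) = 0.00598991.
−0.33·t = ln(0.00598991) = -5.1177, so t = 5.1177/0.33 = 15.508.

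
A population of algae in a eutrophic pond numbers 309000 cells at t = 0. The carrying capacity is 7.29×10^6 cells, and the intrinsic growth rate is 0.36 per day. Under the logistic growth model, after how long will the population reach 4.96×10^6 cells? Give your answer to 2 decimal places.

10.76 days

A = (K − N₀)/N₀ = (7.29×10^6 − 309000)/309000 = 22.592.
Solve 7.29×10^6/(1 + 22.592·e^(−0.36t)) = 4.96×10^6: 1 + 22.592·e^(−0.36t) = 1.4698, so e^(−0.36t) = 0.0207929.
−0.36·t = ln(0.0207929) = -3.8731, so t = 3.8731/0.36 = 10.759.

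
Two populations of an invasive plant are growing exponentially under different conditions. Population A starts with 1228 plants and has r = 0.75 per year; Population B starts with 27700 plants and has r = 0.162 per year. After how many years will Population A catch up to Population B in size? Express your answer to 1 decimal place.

Set 1228·e^(0.75t) = 27700·e^(0.162t).
e^((0.75 − 0.162)t) = 27700/1228 → e^(0.588·t) = 22.557.
0.588·t = ln(22.557) = 3.116, so t = 3.116/0.588 = 5.2994.

5.3 years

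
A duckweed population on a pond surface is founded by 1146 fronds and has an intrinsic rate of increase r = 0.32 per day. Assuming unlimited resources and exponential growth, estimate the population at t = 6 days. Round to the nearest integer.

7817 fronds

N(t) = N₀·e^(rt) = 1146 × e^(0.32×6) = 1146 × e^1.92.
e^1.92 ≈ 6.821, so N ≈ 1146 × 6.821 = 7816.82.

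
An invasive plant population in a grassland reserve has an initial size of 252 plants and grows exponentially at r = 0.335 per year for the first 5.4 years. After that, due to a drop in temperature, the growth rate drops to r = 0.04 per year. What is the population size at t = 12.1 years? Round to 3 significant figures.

Phase 1: N(5.4) = 252·e^(0.335×5.4) = 252·e^1.809 = 1538.29.
Phase 2 runs for 12.1 − 5.4 = 6.7 years at r = 0.04.
N(12.1) = 1538.29·e^(0.04×6.7) = 1538.29·e^0.268 = 2011.08.

2010 plants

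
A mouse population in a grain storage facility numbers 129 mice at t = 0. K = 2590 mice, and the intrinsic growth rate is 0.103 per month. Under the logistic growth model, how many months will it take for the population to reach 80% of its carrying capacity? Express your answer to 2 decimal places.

A = (K − N₀)/N₀ = (2590 − 129)/129 = 19.078.
Solve 2590/(1 + 19.078·e^(−0.103t)) = 2072: 1 + 19.078·e^(−0.103t) = 1.25, so e^(−0.103t) = 0.0131044.
−0.103·t = ln(0.0131044) = -4.3348, so t = 4.3348/0.103 = 42.085.

42.09 months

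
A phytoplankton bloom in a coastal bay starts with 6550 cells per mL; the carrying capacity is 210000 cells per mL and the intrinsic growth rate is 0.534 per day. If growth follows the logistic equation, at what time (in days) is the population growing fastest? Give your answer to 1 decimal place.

Logistic growth is fastest at N = K/2 = 105000.
A = (K − N₀)/N₀ = 31.061. Set K/(1 + A·e^(−rt)) = K/2 → A·e^(−rt) = 1.
e^(−0.534t) = 1/31.061 = 0.0321946, so t = ln(31.061)/0.534 = 3.436/0.534 = 6.4344.

6.4 days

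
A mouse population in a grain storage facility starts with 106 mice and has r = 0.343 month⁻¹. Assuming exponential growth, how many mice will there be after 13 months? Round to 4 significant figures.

N(t) = N₀·e^(rt) = 106 × e^(0.343×13) = 106 × e^4.459.
e^4.459 ≈ 86.401, so N ≈ 106 × 86.401 = 9158.51.

9159 mice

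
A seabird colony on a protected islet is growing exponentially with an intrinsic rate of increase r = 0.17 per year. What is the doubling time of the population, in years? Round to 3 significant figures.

4.08 years

Doubling time t_d = ln(2)/r = 0.6931/0.17 = 4.0773.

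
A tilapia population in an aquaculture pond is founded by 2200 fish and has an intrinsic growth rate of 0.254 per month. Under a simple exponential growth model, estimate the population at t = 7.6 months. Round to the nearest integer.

N(t) = N₀·e^(rt) = 2200 × e^(0.254×7.6) = 2200 × e^1.93.
e^1.93 ≈ 6.8923, so N ≈ 2200 × 6.8923 = 15163.

15163 fish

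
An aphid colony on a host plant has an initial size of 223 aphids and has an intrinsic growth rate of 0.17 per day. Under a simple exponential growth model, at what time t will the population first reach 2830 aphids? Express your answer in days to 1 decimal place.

14.9 days

Set N₀·e^(rt) = 2830: e^(0.17·t) = 2830/223 = 12.691.
0.17·t = ln(12.691) = 2.5409, so t = 2.5409/0.17 = 14.946.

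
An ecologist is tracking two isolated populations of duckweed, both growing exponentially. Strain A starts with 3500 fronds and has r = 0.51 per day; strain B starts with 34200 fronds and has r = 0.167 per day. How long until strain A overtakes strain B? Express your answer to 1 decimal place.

6.6 days

Set 3500·e^(0.51t) = 34200·e^(0.167t).
e^((0.51 − 0.167)t) = 34200/3500 → e^(0.343·t) = 9.7714.
0.343·t = ln(9.7714) = 2.2795, so t = 2.2795/0.343 = 6.6457.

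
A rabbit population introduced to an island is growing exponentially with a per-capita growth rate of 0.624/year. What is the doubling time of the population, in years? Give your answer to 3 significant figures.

Doubling time t_d = ln(2)/r = 0.6931/0.624 = 1.1108.

1.11 years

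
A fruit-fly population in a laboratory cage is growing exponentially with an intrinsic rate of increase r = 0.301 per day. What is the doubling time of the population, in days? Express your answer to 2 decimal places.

2.30 days

Doubling time t_d = ln(2)/r = 0.6931/0.301 = 2.3028.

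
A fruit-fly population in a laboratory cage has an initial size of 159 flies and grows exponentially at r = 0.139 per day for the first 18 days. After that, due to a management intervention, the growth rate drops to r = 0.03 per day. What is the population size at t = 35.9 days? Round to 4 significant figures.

3321 flies

Phase 1: N(18) = 159·e^(0.139×18) = 159·e^2.502 = 1940.89.
Phase 2 runs for 35.9 − 18 = 17.9 days at r = 0.03.
N(35.9) = 1940.89·e^(0.03×17.9) = 1940.89·e^0.537 = 3320.61.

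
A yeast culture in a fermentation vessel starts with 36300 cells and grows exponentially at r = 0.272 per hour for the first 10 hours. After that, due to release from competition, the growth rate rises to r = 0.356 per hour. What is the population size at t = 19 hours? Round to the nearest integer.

Phase 1: N(10) = 36300·e^(0.272×10) = 36300·e^2.72 = 551046.
Phase 2 runs for 19 − 10 = 9 hours at r = 0.356.
N(19) = 551046·e^(0.356×9) = 551046·e^3.204 = 1.357273×10^7.

13572728 cells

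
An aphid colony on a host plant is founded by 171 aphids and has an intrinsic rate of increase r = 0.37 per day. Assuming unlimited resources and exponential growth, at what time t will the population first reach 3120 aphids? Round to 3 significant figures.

7.85 days

Set N₀·e^(rt) = 3120: e^(0.37·t) = 3120/171 = 18.246.
0.37·t = ln(18.246) = 2.9039, so t = 2.9039/0.37 = 7.8484.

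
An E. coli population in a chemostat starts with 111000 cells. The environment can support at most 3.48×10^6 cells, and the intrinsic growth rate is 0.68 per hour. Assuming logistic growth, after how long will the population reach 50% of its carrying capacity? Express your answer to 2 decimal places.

A = (K − N₀)/N₀ = (3.48×10^6 − 111000)/111000 = 30.351.
Solve 3.48×10^6/(1 + 30.351·e^(−0.68t)) = 1.74×10^6: 1 + 30.351·e^(−0.68t) = 2, so e^(−0.68t) = 0.0329475.
−0.68·t = ln(0.0329475) = -3.4128, so t = 3.4128/0.68 = 5.0189.

5.02 hours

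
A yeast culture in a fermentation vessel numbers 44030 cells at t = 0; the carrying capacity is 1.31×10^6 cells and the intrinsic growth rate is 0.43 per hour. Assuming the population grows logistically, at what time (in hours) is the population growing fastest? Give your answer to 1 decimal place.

7.8 hours

Logistic growth is fastest at N = K/2 = 655000.
A = (K − N₀)/N₀ = 28.752. Set K/(1 + A·e^(−rt)) = K/2 → A·e^(−rt) = 1.
e^(−0.43t) = 1/28.752 = 0.0347797, so t = ln(28.752)/0.43 = 3.3587/0.43 = 7.811.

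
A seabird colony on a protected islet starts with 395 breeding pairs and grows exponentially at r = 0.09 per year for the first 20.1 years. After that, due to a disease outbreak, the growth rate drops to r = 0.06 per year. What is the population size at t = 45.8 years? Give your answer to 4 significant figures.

11270 breeding pairs

Phase 1: N(20.1) = 395·e^(0.09×20.1) = 395·e^1.809 = 2411.21.
Phase 2 runs for 45.8 − 20.1 = 25.7 years at r = 0.06.
N(45.8) = 2411.21·e^(0.06×25.7) = 2411.21·e^1.542 = 11269.8.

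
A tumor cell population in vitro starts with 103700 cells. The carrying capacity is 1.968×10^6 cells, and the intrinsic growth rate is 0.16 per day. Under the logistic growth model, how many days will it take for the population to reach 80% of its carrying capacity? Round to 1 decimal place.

A = (K − N₀)/N₀ = (1.968×10^6 − 103700)/103700 = 17.978.
Solve 1.968×10^6/(1 + 17.978·e^(−0.16t)) = 1.5744×10^6: 1 + 17.978·e^(−0.16t) = 1.25, so e^(−0.16t) = 0.013906.
−0.16·t = ln(0.013906) = -4.2754, so t = 4.2754/0.16 = 26.721.

26.7 days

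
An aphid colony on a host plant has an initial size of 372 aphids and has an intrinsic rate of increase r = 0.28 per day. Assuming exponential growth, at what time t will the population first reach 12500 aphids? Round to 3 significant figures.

Set N₀·e^(rt) = 12500: e^(0.28·t) = 12500/372 = 33.602.
0.28·t = ln(33.602) = 3.5146, so t = 3.5146/0.28 = 12.552.

12.6 days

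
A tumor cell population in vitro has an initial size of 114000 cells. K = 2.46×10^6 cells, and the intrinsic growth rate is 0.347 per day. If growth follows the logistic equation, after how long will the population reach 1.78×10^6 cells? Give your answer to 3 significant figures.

11.5 days

A = (K − N₀)/N₀ = (2.46×10^6 − 114000)/114000 = 20.579.
Solve 2.46×10^6/(1 + 20.579·e^(−0.347t)) = 1.78×10^6: 1 + 20.579·e^(−0.347t) = 1.382, so e^(−0.347t) = 0.0185638.
−0.347·t = ln(0.0185638) = -3.9865, so t = 3.9865/0.347 = 11.489.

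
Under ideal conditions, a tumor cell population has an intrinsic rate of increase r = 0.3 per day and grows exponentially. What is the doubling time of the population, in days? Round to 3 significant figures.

2.31 days

Doubling time t_d = ln(2)/r = 0.6931/0.3 = 2.3105.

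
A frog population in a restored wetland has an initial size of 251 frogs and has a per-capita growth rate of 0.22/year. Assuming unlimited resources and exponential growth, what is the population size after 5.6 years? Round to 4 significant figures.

N(t) = N₀·e^(rt) = 251 × e^(0.22×5.6) = 251 × e^1.232.
e^1.232 ≈ 3.4281, so N ≈ 251 × 3.4281 = 860.448.

860.4 frogs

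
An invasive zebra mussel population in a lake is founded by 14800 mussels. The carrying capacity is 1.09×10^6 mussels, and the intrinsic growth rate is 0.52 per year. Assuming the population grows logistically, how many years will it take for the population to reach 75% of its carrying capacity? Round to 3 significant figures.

10.4 years

A = (K − N₀)/N₀ = (1.09×10^6 − 14800)/14800 = 72.649.
Solve 1.09×10^6/(1 + 72.649·e^(−0.52t)) = 817500: 1 + 72.649·e^(−0.52t) = 1.3333, so e^(−0.52t) = 0.00458829.
−0.52·t = ln(0.00458829) = -5.3842, so t = 5.3842/0.52 = 10.354.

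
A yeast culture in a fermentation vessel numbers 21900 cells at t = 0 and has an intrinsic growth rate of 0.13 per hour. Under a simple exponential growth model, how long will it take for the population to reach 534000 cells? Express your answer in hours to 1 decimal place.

24.6 hours

Set N₀·e^(rt) = 534000: e^(0.13·t) = 534000/21900 = 24.384.
0.13·t = ln(24.384) = 3.1939, so t = 3.1939/0.13 = 24.569.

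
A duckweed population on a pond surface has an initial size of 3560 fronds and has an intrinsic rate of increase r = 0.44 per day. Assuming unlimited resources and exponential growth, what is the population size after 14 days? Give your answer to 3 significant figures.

1690000 fronds

N(t) = N₀·e^(rt) = 3560 × e^(0.44×14) = 3560 × e^6.16.
e^6.16 ≈ 473.43, so N ≈ 3560 × 473.43 = 1.685404×10^6.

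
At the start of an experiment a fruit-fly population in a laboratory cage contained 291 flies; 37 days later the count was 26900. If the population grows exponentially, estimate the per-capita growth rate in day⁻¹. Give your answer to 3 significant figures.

0.122 per day

From N(t) = N₀·e^(rt): e^(r·37) = 26900/291 = 92.44.
r·37 = ln(92.44) = 4.5266, so r = 4.5266/37 = 0.12234.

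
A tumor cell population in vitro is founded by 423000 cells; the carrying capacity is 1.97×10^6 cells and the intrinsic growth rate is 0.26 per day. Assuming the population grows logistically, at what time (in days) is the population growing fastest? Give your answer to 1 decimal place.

Logistic growth is fastest at N = K/2 = 985000.
A = (K − N₀)/N₀ = 3.6572. Set K/(1 + A·e^(−rt)) = K/2 → A·e^(−rt) = 1.
e^(−0.26t) = 1/3.6572 = 0.273432, so t = ln(3.6572)/0.26 = 1.2967/0.26 = 4.9873.

5.0 days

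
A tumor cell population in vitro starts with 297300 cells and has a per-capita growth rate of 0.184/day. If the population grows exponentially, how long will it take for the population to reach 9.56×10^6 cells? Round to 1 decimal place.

Set N₀·e^(rt) = 9.56×10^6: e^(0.184·t) = 9.56×10^6/297300 = 32.156.
0.184·t = ln(32.156) = 3.4706, so t = 3.4706/0.184 = 18.862.

18.9 days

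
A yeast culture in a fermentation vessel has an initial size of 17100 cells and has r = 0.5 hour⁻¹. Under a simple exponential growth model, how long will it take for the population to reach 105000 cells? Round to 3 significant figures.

3.63 hours

Set N₀·e^(rt) = 105000: e^(0.5·t) = 105000/17100 = 6.1404.
0.5·t = ln(6.1404) = 1.8149, so t = 1.8149/0.5 = 3.6298.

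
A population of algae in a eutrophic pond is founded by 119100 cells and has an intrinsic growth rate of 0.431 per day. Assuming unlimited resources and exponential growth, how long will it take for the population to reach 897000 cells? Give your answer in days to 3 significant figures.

4.68 days

Set N₀·e^(rt) = 897000: e^(0.431·t) = 897000/119100 = 7.5315.
0.431·t = ln(7.5315) = 2.0191, so t = 2.0191/0.431 = 4.6847.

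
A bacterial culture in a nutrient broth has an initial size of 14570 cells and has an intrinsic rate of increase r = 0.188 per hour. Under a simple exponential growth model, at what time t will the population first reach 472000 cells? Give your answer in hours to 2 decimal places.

Set N₀·e^(rt) = 472000: e^(0.188·t) = 472000/14570 = 32.395.
0.188·t = ln(32.395) = 3.478, so t = 3.478/0.188 = 18.5.

18.50 hours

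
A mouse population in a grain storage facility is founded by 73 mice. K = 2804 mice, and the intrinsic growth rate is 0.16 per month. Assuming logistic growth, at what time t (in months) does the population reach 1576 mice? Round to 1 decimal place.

A = (K − N₀)/N₀ = (2804 − 73)/73 = 37.411.
Solve 2804/(1 + 37.411·e^(−0.16t)) = 1576: 1 + 37.411·e^(−0.16t) = 1.7792, so e^(−0.16t) = 0.0208278.
−0.16·t = ln(0.0208278) = -3.8715, so t = 3.8715/0.16 = 24.197.

24.2 months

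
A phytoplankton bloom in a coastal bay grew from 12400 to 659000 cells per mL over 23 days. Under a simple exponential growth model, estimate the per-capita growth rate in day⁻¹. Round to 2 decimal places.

0.17 per day

From N(t) = N₀·e^(rt): e^(r·23) = 659000/12400 = 53.145.
r·23 = ln(53.145) = 3.973, so r = 3.973/23 = 0.17274.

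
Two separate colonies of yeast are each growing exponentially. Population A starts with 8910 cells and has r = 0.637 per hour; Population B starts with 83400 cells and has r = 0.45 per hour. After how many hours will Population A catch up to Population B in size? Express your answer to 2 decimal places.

11.96 hours

Set 8910·e^(0.637t) = 83400·e^(0.45t).
e^((0.637 − 0.45)t) = 83400/8910 → e^(0.187·t) = 9.3603.
0.187·t = ln(9.3603) = 2.2365, so t = 2.2365/0.187 = 11.96.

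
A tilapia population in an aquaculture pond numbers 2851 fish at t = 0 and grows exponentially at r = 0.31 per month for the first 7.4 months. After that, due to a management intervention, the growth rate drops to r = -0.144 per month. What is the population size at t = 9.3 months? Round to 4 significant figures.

21500 fish

Phase 1: N(7.4) = 2851·e^(0.31×7.4) = 2851·e^2.294 = 28266.3.
Phase 2 runs for 9.3 − 7.4 = 1.9 months at r = -0.144.
N(9.3) = 28266.3·e^(-0.144×1.9) = 28266.3·e^-0.2736 = 21500.4.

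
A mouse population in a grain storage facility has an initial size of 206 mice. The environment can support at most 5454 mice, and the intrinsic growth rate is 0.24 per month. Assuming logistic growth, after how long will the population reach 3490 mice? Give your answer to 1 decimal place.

A = (K − N₀)/N₀ = (5454 − 206)/206 = 25.476.
Solve 5454/(1 + 25.476·e^(−0.24t)) = 3490: 1 + 25.476·e^(−0.24t) = 1.5628, so e^(−0.24t) = 0.0220897.
−0.24·t = ln(0.0220897) = -3.8126, so t = 3.8126/0.24 = 15.886.

15.9 months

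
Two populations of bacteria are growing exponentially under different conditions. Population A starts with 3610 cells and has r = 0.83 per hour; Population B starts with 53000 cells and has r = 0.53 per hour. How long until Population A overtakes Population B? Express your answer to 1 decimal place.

Set 3610·e^(0.83t) = 53000·e^(0.53t).
e^((0.83 − 0.53)t) = 53000/3610 → e^(0.3·t) = 14.681.
0.3·t = ln(14.681) = 2.6866, so t = 2.6866/0.3 = 8.9553.

9.0 hours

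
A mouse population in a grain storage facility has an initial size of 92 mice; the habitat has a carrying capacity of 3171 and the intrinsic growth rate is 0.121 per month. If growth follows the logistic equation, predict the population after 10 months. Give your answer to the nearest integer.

289 mice

A = (K − N₀)/N₀ = (3171 − 92)/92 = 33.467.
N(t) = K/(1 + A·e^(−rt)) = 3171/(1 + 33.467×e^(−0.121×10)).
e^(−1.21) = 0.2982; denominator = 1 + 33.467×0.2982 = 10.98.
N = 3171/10.98 = 288.801.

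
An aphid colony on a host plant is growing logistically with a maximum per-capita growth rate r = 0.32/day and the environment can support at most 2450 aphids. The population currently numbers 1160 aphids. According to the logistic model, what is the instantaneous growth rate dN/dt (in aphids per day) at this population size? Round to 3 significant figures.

195 aphids per day

dN/dt = rN(1 − N/K) = 0.32 × 1160 × (1 − 1160/2450).
1 − 1160/2450 = 0.52653; dN/dt = 0.32 × 1160 × 0.52653 = 195.45.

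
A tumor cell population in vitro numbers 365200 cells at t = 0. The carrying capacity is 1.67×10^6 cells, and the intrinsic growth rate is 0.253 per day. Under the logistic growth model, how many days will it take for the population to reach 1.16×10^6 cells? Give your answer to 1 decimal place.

8.3 days

A = (K − N₀)/N₀ = (1.67×10^6 − 365200)/365200 = 3.5728.
Solve 1.67×10^6/(1 + 3.5728·e^(−0.253t)) = 1.16×10^6: 1 + 3.5728·e^(−0.253t) = 1.4397, so e^(−0.253t) = 0.123055.
−0.253·t = ln(0.123055) = -2.0951, so t = 2.0951/0.253 = 8.2811.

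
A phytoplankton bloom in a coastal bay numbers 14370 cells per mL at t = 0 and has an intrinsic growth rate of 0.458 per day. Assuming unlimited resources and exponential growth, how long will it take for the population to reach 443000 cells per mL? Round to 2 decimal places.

7.49 days

Set N₀·e^(rt) = 443000: e^(0.458·t) = 443000/14370 = 30.828.
0.458·t = ln(30.828) = 3.4284, so t = 3.4284/0.458 = 7.4856.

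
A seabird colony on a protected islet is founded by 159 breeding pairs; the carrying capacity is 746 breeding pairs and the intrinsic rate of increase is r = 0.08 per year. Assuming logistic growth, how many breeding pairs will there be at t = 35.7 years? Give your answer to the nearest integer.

615 breeding pairs

A = (K − N₀)/N₀ = (746 − 159)/159 = 3.6918.
N(t) = K/(1 + A·e^(−rt)) = 746/(1 + 3.6918×e^(−0.08×35.7)).
e^(−2.856) = 0.057498; denominator = 1 + 3.6918×0.057498 = 1.2123.
N = 746/1.2123 = 615.373.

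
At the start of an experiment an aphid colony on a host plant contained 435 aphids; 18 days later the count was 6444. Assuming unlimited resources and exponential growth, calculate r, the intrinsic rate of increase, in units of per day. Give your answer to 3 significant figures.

From N(t) = N₀·e^(rt): e^(r·18) = 6444/435 = 14.814.
r·18 = ln(14.814) = 2.6956, so r = 2.6956/18 = 0.14975.

0.150 per day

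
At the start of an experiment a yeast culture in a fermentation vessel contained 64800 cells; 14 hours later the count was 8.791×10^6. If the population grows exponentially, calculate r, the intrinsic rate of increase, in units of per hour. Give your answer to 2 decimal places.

From N(t) = N₀·e^(rt): e^(r·14) = 8.791×10^6/64800 = 135.66.
r·14 = ln(135.66) = 4.9102, so r = 4.9102/14 = 0.35073.

0.35 per hour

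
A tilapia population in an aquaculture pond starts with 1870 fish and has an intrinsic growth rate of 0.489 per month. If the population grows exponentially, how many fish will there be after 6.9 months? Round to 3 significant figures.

N(t) = N₀·e^(rt) = 1870 × e^(0.489×6.9) = 1870 × e^3.374.
e^3.374 ≈ 29.198, so N ≈ 1870 × 29.198 = 54600.2.

54600 fish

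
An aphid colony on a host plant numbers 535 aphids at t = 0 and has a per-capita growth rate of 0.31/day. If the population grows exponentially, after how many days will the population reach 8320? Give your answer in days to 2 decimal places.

8.85 days

Set N₀·e^(rt) = 8320: e^(0.31·t) = 8320/535 = 15.551.
0.31·t = ln(15.551) = 2.7442, so t = 2.7442/0.31 = 8.8521.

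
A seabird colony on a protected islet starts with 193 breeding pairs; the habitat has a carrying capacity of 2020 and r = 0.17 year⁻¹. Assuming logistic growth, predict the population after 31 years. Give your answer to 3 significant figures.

1930 breeding pairs

A = (K − N₀)/N₀ = (2020 − 193)/193 = 9.4663.
N(t) = K/(1 + A·e^(−rt)) = 2020/(1 + 9.4663×e^(−0.17×31)).
e^(−5.27) = 0.0051436; denominator = 1 + 9.4663×0.0051436 = 1.0487.
N = 2020/1.0487 = 1926.21.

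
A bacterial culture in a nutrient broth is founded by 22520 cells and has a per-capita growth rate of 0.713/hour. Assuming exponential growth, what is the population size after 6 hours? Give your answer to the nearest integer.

N(t) = N₀·e^(rt) = 22520 × e^(0.713×6) = 22520 × e^4.278.
e^4.278 ≈ 72.096, so N ≈ 22520 × 72.096 = 1.623604×10^6.

1623604 cells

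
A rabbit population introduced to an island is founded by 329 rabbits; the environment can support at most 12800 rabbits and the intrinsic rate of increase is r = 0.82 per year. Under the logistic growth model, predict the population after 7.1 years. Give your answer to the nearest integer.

A = (K − N₀)/N₀ = (12800 − 329)/329 = 37.906.
N(t) = K/(1 + A·e^(−rt)) = 12800/(1 + 37.906×e^(−0.82×7.1)).
e^(−5.822) = 0.0029617; denominator = 1 + 37.906×0.0029617 = 1.1123.
N = 12800/1.1123 = 11508.1.

11508 rabbits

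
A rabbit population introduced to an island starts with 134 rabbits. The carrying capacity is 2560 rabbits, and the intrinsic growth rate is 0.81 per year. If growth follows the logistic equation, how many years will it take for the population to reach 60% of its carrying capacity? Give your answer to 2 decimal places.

A = (K − N₀)/N₀ = (2560 − 134)/134 = 18.104.
Solve 2560/(1 + 18.104·e^(−0.81t)) = 1536: 1 + 18.104·e^(−0.81t) = 1.6667, so e^(−0.81t) = 0.0368233.
−0.81·t = ln(0.0368233) = -3.3016, so t = 3.3016/0.81 = 4.0761.

4.08 years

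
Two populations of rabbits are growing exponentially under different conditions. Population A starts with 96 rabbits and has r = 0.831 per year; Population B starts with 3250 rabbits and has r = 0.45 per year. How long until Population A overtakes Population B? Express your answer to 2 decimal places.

9.24 years

Set 96·e^(0.831t) = 3250·e^(0.45t).
e^((0.831 − 0.45)t) = 3250/96 → e^(0.381·t) = 33.854.
0.381·t = ln(33.854) = 3.5221, so t = 3.5221/0.381 = 9.2443.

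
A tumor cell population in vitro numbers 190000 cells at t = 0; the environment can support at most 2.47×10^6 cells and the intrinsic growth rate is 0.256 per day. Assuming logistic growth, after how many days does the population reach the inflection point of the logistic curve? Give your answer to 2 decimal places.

Logistic growth is fastest at N = K/2 = 1.235×10^6.
A = (K − N₀)/N₀ = 12. Set K/(1 + A·e^(−rt)) = K/2 → A·e^(−rt) = 1.
e^(−0.256t) = 1/12 = 0.0833333, so t = ln(12)/0.256 = 2.4849/0.256 = 9.7067.

9.71 days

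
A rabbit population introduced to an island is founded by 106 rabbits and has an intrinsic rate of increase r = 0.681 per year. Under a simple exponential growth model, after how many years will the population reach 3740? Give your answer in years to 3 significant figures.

5.23 years

Set N₀·e^(rt) = 3740: e^(0.681·t) = 3740/106 = 35.283.
0.681·t = ln(35.283) = 3.5634, so t = 3.5634/0.681 = 5.2326.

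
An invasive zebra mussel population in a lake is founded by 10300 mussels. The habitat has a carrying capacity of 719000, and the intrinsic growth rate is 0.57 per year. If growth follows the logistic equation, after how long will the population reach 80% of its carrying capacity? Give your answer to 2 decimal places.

9.86 years

A = (K − N₀)/N₀ = (719000 − 10300)/10300 = 68.806.
Solve 719000/(1 + 68.806·e^(−0.57t)) = 575200: 1 + 68.806·e^(−0.57t) = 1.25, so e^(−0.57t) = 0.00363341.
−0.57·t = ln(0.00363341) = -5.6176, so t = 5.6176/0.57 = 9.8554.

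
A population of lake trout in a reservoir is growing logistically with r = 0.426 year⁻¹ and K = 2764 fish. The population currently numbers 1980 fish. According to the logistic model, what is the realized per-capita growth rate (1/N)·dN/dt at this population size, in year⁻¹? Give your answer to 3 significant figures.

(1/N)·dN/dt = r(1 − N/K) = 0.426 × (1 − 1980/2764).
= 0.426 × 0.28365 = 0.12083.

0.121 per year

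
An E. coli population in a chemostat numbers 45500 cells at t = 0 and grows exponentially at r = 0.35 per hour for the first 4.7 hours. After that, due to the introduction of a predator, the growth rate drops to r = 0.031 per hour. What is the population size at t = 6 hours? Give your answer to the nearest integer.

Phase 1: N(4.7) = 45500·e^(0.35×4.7) = 45500·e^1.645 = 235736.
Phase 2 runs for 6 − 4.7 = 1.3 hours at r = 0.031.
N(6) = 235736·e^(0.031×1.3) = 235736·e^0.0403 = 245430.

245430 cells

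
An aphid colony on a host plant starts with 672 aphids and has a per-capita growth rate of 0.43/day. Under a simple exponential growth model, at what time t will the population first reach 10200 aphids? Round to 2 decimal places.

Set N₀·e^(rt) = 10200: e^(0.43·t) = 10200/672 = 15.179.
0.43·t = ln(15.179) = 2.7199, so t = 2.7199/0.43 = 6.3253.

6.33 days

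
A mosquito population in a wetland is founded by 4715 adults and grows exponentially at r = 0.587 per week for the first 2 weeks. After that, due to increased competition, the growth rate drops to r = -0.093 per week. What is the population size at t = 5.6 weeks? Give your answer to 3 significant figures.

10900 adults

Phase 1: N(2) = 4715·e^(0.587×2) = 4715·e^1.174 = 15252.6.
Phase 2 runs for 5.6 − 2 = 3.6 weeks at r = -0.093.
N(5.6) = 15252.6·e^(-0.093×3.6) = 15252.6·e^-0.3348 = 10912.9.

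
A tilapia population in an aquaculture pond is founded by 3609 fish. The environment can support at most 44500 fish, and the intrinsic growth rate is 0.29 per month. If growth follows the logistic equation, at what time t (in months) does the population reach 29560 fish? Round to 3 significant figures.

A = (K − N₀)/N₀ = (44500 − 3609)/3609 = 11.33.
Solve 44500/(1 + 11.33·e^(−0.29t)) = 29560: 1 + 11.33·e^(−0.29t) = 1.5054, so e^(−0.29t) = 0.0446072.
−0.29·t = ln(0.0446072) = -3.1099, so t = 3.1099/0.29 = 10.724.

10.7 months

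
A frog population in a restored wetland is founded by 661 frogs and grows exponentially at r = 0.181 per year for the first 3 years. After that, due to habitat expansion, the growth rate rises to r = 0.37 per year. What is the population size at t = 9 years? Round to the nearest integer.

10475 frogs

Phase 1: N(3) = 661·e^(0.181×3) = 661·e^0.543 = 1137.69.
Phase 2 runs for 9 − 3 = 6 years at r = 0.37.
N(9) = 1137.69·e^(0.37×6) = 1137.69·e^2.22 = 10475.1.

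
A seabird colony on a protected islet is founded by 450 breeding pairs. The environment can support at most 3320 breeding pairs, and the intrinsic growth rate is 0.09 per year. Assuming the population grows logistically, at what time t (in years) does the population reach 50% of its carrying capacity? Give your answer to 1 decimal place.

20.6 years

A = (K − N₀)/N₀ = (3320 − 450)/450 = 6.3778.
Solve 3320/(1 + 6.3778·e^(−0.09t)) = 1660: 1 + 6.3778·e^(−0.09t) = 2, so e^(−0.09t) = 0.156794.
−0.09·t = ln(0.156794) = -1.8528, so t = 1.8528/0.09 = 20.587.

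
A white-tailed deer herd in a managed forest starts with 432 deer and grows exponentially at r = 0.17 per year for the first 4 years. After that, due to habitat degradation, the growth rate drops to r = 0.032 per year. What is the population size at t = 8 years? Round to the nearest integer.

Phase 1: N(4) = 432·e^(0.17×4) = 432·e^0.68 = 852.715.
Phase 2 runs for 8 − 4 = 4 years at r = 0.032.
N(8) = 852.715·e^(0.032×4) = 852.715·e^0.128 = 969.156.

969 deer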